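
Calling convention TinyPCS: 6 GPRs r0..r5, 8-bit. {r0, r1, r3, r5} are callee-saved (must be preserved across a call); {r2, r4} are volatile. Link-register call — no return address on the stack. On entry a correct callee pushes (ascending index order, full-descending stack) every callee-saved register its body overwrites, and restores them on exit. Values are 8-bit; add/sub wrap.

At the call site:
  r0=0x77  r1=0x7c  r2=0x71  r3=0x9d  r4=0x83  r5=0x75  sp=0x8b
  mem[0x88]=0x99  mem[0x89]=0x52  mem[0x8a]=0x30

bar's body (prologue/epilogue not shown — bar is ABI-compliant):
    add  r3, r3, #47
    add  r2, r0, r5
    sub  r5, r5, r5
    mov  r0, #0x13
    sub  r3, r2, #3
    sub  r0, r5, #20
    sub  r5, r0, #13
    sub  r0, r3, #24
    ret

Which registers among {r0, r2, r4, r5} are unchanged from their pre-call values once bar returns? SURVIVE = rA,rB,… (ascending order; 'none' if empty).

SURVIVE = r0,r4,r5

prologue: push r0 → mem[0x8a]=0x77, sp=0x8a
prologue: push r3 → mem[0x89]=0x9d, sp=0x89
prologue: push r5 → mem[0x88]=0x75, sp=0x88
body[0] add  r3, r3, #47 → r3=0xcc
body[1] add  r2, r0, r5 → r2=0xec
body[2] sub  r5, r5, r5 → r5=0x00
body[3] mov  r0, #0x13 → r0=0x13
body[4] sub  r3, r2, #3 → r3=0xe9
body[5] sub  r0, r5, #20 → r0=0xec
body[6] sub  r5, r0, #13 → r5=0xdf
body[7] sub  r0, r3, #24 → r0=0xd1
epilogue: pop r5=0x75, sp=0x89
epilogue: pop r3=0x9d, sp=0x8a
epilogue: pop r0=0x77, sp=0x8b
r0: callee-saved, written=True
r2: caller-saved, written=True
r4: caller-saved, written=False
r5: callee-saved, written=True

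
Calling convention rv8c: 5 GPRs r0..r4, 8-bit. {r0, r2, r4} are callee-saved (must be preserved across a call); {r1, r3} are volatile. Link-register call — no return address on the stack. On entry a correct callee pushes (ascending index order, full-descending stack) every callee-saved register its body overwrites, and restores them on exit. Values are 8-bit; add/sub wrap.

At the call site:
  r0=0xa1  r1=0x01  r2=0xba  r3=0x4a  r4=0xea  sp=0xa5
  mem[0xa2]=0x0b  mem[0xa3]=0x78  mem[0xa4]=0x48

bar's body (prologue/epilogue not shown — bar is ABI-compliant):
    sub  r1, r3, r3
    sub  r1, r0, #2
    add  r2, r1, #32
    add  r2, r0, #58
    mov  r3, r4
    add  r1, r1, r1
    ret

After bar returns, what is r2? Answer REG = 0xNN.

prologue: push r2 -> mem[0xa4]=0xba, sp=0xa4
body[0] sub  r1, r3, r3 -> r1=0x00
body[1] sub  r1, r0, #2 -> r1=0x9f
body[2] add  r2, r1, #32 -> r2=0xbf
body[3] add  r2, r0, #58 -> r2=0xdb
body[4] mov  r3, r4 -> r3=0xea
body[5] add  r1, r1, r1 -> r1=0x3e
epilogue: pop r2=0xba, sp=0xa5
r2 is callee-saved -> restored

REG = 0xba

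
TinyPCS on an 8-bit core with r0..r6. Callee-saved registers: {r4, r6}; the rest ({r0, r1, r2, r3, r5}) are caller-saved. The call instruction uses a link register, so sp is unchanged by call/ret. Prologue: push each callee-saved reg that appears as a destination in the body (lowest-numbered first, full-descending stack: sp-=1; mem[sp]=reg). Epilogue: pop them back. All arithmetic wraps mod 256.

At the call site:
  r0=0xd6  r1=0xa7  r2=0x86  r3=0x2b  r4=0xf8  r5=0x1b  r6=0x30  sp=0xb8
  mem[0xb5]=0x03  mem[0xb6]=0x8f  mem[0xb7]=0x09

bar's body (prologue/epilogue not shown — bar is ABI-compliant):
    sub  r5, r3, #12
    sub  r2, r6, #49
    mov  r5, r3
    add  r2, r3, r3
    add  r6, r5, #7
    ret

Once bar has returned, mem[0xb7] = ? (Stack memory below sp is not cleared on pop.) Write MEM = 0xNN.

MEM = 0x30

prologue: push r6 -> mem[0xb7]=0x30, sp=0xb7
body[0] sub  r5, r3, #12 -> r5=0x1f
body[1] sub  r2, r6, #49 -> r2=0xff
body[2] mov  r5, r3 -> r5=0x2b
body[3] add  r2, r3, r3 -> r2=0x56
body[4] add  r6, r5, #7 -> r6=0x32
epilogue: pop r6=0x30, sp=0xb8
prologue pushed ['r6'] at ['0xb7']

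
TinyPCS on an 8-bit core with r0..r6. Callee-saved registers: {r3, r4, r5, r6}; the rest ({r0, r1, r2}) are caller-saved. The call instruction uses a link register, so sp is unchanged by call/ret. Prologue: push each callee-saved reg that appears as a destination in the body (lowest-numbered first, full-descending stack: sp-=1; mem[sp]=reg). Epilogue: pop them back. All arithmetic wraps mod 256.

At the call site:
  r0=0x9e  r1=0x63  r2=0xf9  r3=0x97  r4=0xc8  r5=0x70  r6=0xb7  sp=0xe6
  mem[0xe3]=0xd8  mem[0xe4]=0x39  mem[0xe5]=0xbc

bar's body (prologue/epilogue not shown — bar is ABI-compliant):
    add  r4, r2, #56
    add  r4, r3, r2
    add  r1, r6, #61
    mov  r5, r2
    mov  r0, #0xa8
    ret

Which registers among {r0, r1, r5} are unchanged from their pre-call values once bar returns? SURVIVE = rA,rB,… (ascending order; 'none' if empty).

prologue: push r4 → mem[0xe5]=0xc8, sp=0xe5
prologue: push r5 → mem[0xe4]=0x70, sp=0xe4
body[0] add  r4, r2, #56 → r4=0x31
body[1] add  r4, r3, r2 → r4=0x90
body[2] add  r1, r6, #61 → r1=0xf4
body[3] mov  r5, r2 → r5=0xf9
body[4] mov  r0, #0xa8 → r0=0xa8
epilogue: pop r5=0x70, sp=0xe5
epilogue: pop r4=0xc8, sp=0xe6
r0: caller-saved, written=True
r1: caller-saved, written=True
r5: callee-saved, written=True

SURVIVE = r5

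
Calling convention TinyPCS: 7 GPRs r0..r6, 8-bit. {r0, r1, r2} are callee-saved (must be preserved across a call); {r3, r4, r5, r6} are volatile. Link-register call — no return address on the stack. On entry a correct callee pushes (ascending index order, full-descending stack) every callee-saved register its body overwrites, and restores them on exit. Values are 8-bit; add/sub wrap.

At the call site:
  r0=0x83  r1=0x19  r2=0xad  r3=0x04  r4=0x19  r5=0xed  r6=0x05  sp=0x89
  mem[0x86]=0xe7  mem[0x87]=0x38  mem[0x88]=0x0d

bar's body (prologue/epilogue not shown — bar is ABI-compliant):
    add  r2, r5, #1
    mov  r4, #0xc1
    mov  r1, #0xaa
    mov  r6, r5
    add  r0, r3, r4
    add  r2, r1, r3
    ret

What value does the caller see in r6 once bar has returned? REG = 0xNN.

REG = 0xed

prologue: push r0 → mem[0x88]=0x83, sp=0x88
prologue: push r1 → mem[0x87]=0x19, sp=0x87
prologue: push r2 → mem[0x86]=0xad, sp=0x86
body[0] add  r2, r5, #1 → r2=0xee
body[1] mov  r4, #0xc1 → r4=0xc1
body[2] mov  r1, #0xaa → r1=0xaa
body[3] mov  r6, r5 → r6=0xed
body[4] add  r0, r3, r4 → r0=0xc5
body[5] add  r2, r1, r3 → r2=0xae
epilogue: pop r2=0xad, sp=0x87
epilogue: pop r1=0x19, sp=0x88
epilogue: pop r0=0x83, sp=0x89
r6 is caller-saved → body value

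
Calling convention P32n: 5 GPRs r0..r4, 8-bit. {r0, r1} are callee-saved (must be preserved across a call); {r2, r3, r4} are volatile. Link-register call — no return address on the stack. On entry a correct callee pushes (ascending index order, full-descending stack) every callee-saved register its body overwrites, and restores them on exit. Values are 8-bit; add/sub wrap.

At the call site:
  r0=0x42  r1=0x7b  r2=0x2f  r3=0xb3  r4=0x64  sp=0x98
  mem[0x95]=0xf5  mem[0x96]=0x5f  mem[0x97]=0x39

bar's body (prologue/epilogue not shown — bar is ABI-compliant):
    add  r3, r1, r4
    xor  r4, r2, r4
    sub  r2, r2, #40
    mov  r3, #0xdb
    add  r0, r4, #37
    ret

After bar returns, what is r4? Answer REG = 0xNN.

REG = 0x4b

prologue: push r0 → mem[0x97]=0x42, sp=0x97
body[0] add  r3, r1, r4 → r3=0xdf
body[1] xor  r4, r2, r4 → r4=0x4b
body[2] sub  r2, r2, #40 → r2=0x07
body[3] mov  r3, #0xdb → r3=0xdb
body[4] add  r0, r4, #37 → r0=0x70
epilogue: pop r0=0x42, sp=0x98
r4 is caller-saved → body value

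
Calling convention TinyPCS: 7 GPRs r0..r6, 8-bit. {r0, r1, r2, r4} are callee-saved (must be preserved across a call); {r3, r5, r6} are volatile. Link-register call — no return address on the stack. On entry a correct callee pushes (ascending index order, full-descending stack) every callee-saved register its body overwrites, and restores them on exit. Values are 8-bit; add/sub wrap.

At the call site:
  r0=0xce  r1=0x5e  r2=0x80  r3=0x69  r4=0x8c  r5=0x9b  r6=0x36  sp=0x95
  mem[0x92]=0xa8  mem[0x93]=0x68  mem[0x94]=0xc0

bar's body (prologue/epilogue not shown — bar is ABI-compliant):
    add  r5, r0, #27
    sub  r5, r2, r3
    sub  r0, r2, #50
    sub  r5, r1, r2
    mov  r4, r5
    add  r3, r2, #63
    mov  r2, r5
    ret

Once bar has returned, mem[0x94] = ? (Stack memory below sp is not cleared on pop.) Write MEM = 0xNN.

MEM = 0xce

prologue: push r0 → mem[0x94]=0xce, sp=0x94
prologue: push r2 → mem[0x93]=0x80, sp=0x93
prologue: push r4 → mem[0x92]=0x8c, sp=0x92
body[0] add  r5, r0, #27 → r5=0xe9
body[1] sub  r5, r2, r3 → r5=0x17
body[2] sub  r0, r2, #50 → r0=0x4e
body[3] sub  r5, r1, r2 → r5=0xde
body[4] mov  r4, r5 → r4=0xde
body[5] add  r3, r2, #63 → r3=0xbf
body[6] mov  r2, r5 → r2=0xde
epilogue: pop r4=0x8c, sp=0x93
epilogue: pop r2=0x80, sp=0x94
epilogue: pop r0=0xce, sp=0x95
prologue pushed ['r0', 'r2', 'r4'] at ['0x94', '0x93', '0x92']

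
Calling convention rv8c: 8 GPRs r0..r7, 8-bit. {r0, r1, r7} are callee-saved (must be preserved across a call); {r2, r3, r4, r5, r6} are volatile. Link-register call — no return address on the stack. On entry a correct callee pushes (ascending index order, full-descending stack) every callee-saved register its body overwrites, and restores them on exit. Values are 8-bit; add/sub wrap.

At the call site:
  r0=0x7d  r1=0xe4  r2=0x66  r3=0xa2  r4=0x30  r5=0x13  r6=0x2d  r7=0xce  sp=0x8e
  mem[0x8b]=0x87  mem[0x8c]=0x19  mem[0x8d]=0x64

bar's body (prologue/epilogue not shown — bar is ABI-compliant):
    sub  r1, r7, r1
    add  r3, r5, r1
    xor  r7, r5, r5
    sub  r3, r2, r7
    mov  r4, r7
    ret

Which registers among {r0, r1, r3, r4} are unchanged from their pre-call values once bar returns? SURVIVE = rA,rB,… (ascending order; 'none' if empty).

prologue: push r1 → mem[0x8d]=0xe4, sp=0x8d
prologue: push r7 → mem[0x8c]=0xce, sp=0x8c
body[0] sub  r1, r7, r1 → r1=0xea
body[1] add  r3, r5, r1 → r3=0xfd
body[2] xor  r7, r5, r5 → r7=0x00
body[3] sub  r3, r2, r7 → r3=0x66
body[4] mov  r4, r7 → r4=0x00
epilogue: pop r7=0xce, sp=0x8d
epilogue: pop r1=0xe4, sp=0x8e
r0: callee-saved, written=False
r1: callee-saved, written=True
r3: caller-saved, written=True
r4: caller-saved, written=True

SURVIVE = r0,r1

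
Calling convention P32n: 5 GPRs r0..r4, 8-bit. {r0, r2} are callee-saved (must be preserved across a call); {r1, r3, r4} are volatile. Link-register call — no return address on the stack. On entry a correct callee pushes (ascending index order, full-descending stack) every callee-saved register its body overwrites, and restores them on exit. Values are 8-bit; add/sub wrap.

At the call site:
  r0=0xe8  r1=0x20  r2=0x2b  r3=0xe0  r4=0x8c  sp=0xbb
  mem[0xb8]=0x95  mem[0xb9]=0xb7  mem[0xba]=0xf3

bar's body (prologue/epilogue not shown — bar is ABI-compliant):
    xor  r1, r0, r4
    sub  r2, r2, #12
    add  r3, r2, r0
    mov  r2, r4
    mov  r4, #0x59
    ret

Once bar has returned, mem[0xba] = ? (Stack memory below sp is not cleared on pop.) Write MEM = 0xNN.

prologue: push r2 -> mem[0xba]=0x2b, sp=0xba
body[0] xor  r1, r0, r4 -> r1=0x64
body[1] sub  r2, r2, #12 -> r2=0x1f
body[2] add  r3, r2, r0 -> r3=0x07
body[3] mov  r2, r4 -> r2=0x8c
body[4] mov  r4, #0x59 -> r4=0x59
epilogue: pop r2=0x2b, sp=0xbb
prologue pushed ['r2'] at ['0xba']

MEM = 0x2b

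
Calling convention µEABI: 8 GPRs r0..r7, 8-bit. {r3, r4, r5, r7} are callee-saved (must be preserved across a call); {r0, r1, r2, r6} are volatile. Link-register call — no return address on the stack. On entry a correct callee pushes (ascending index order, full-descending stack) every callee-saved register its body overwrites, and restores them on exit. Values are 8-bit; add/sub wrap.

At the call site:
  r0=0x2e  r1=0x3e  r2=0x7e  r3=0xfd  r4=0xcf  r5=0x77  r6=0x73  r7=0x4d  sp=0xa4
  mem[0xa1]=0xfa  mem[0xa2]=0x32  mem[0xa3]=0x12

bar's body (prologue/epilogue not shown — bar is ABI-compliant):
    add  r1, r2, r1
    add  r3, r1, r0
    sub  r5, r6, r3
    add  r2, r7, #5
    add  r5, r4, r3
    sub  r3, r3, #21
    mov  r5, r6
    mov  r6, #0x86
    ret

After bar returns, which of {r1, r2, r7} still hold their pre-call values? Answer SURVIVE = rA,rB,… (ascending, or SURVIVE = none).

SURVIVE = r7

prologue: push r3 -> mem[0xa3]=0xfd, sp=0xa3
prologue: push r5 -> mem[0xa2]=0x77, sp=0xa2
body[0] add  r1, r2, r1 -> r1=0xbc
body[1] add  r3, r1, r0 -> r3=0xea
body[2] sub  r5, r6, r3 -> r5=0x89
body[3] add  r2, r7, #5 -> r2=0x52
body[4] add  r5, r4, r3 -> r5=0xb9
body[5] sub  r3, r3, #21 -> r3=0xd5
body[6] mov  r5, r6 -> r5=0x73
body[7] mov  r6, #0x86 -> r6=0x86
epilogue: pop r5=0x77, sp=0xa3
epilogue: pop r3=0xfd, sp=0xa4
r1: caller-saved, written=True
r2: caller-saved, written=True
r7: callee-saved, written=False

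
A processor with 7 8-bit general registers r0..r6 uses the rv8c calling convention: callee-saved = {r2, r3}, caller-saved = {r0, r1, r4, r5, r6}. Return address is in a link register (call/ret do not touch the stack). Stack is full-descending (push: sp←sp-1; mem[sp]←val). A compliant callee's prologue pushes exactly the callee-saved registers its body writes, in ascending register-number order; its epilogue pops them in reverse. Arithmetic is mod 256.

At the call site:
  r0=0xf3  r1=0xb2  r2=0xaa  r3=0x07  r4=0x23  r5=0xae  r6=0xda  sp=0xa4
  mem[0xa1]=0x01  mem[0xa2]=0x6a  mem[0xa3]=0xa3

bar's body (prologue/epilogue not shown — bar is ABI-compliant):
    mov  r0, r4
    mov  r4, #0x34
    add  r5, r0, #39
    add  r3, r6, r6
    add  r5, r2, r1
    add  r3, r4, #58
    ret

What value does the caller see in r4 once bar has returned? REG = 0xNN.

prologue: push r3 → mem[0xa3]=0x07, sp=0xa3
body[0] mov  r0, r4 → r0=0x23
body[1] mov  r4, #0x34 → r4=0x34
body[2] add  r5, r0, #39 → r5=0x4a
body[3] add  r3, r6, r6 → r3=0xb4
body[4] add  r5, r2, r1 → r5=0x5c
body[5] add  r3, r4, #58 → r3=0x6e
epilogue: pop r3=0x07, sp=0xa4
r4 is caller-saved → body value

REG = 0x34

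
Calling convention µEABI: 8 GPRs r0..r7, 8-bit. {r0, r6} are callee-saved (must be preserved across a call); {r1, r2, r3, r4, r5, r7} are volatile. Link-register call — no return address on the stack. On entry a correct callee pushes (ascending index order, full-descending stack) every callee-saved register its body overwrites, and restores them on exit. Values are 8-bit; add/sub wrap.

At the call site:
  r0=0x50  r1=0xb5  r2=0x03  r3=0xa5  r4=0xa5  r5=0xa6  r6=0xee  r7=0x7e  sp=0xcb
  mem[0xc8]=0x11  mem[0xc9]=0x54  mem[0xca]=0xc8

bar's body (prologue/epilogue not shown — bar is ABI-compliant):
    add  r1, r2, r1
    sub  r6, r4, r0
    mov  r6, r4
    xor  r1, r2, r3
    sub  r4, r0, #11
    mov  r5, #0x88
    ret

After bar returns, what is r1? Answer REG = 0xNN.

REG = 0xa6

prologue: push r6 → mem[0xca]=0xee, sp=0xca
body[0] add  r1, r2, r1 → r1=0xb8
body[1] sub  r6, r4, r0 → r6=0x55
body[2] mov  r6, r4 → r6=0xa5
body[3] xor  r1, r2, r3 → r1=0xa6
body[4] sub  r4, r0, #11 → r4=0x45
body[5] mov  r5, #0x88 → r5=0x88
epilogue: pop r6=0xee, sp=0xcb
r1 is caller-saved → body value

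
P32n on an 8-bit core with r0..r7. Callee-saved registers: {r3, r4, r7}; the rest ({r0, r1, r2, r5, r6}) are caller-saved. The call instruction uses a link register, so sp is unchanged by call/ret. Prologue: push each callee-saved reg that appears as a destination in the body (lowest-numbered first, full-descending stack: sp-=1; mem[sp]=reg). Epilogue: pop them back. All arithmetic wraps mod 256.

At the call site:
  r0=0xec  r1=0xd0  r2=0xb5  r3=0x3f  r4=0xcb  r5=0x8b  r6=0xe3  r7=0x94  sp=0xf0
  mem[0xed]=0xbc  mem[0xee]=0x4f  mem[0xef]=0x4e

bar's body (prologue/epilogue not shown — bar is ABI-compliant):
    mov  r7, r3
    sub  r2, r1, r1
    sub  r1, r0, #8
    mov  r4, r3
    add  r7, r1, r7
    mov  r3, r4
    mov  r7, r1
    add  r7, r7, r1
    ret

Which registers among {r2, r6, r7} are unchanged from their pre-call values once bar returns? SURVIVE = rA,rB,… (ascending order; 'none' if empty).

SURVIVE = r6,r7

prologue: push r3 → mem[0xef]=0x3f, sp=0xef
prologue: push r4 → mem[0xee]=0xcb, sp=0xee
prologue: push r7 → mem[0xed]=0x94, sp=0xed
body[0] mov  r7, r3 → r7=0x3f
body[1] sub  r2, r1, r1 → r2=0x00
body[2] sub  r1, r0, #8 → r1=0xe4
body[3] mov  r4, r3 → r4=0x3f
body[4] add  r7, r1, r7 → r7=0x23
body[5] mov  r3, r4 → r3=0x3f
body[6] mov  r7, r1 → r7=0xe4
body[7] add  r7, r7, r1 → r7=0xc8
epilogue: pop r7=0x94, sp=0xee
epilogue: pop r4=0xcb, sp=0xef
epilogue: pop r3=0x3f, sp=0xf0
r2: caller-saved, written=True
r6: caller-saved, written=False
r7: callee-saved, written=True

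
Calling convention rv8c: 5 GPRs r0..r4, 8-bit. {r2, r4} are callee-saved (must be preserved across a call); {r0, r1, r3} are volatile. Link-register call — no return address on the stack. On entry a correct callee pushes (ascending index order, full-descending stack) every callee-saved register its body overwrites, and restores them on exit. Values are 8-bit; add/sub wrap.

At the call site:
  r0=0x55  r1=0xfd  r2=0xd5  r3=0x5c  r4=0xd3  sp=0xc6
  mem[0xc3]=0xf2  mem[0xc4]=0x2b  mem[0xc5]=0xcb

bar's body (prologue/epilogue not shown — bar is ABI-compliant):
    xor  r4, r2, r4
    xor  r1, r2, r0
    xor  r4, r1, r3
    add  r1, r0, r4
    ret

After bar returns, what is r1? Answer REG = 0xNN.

REG = 0x31

prologue: push r4 -> mem[0xc5]=0xd3, sp=0xc5
body[0] xor  r4, r2, r4 -> r4=0x06
body[1] xor  r1, r2, r0 -> r1=0x80
body[2] xor  r4, r1, r3 -> r4=0xdc
body[3] add  r1, r0, r4 -> r1=0x31
epilogue: pop r4=0xd3, sp=0xc6
r1 is caller-saved -> body value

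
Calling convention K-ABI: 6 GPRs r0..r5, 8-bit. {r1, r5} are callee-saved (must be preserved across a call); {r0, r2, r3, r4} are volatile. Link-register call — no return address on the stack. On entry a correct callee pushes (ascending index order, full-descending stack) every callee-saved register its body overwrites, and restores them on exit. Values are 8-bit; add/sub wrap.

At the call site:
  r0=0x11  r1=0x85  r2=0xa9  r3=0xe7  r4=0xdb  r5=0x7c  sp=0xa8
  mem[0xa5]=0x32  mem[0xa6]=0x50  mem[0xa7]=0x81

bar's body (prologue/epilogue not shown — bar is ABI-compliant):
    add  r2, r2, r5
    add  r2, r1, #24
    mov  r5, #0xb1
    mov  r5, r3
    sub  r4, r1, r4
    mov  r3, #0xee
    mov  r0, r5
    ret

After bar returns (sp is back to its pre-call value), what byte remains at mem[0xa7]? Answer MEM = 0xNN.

MEM = 0x7c

prologue: push r5 -> mem[0xa7]=0x7c, sp=0xa7
body[0] add  r2, r2, r5 -> r2=0x25
body[1] add  r2, r1, #24 -> r2=0x9d
body[2] mov  r5, #0xb1 -> r5=0xb1
body[3] mov  r5, r3 -> r5=0xe7
body[4] sub  r4, r1, r4 -> r4=0xaa
body[5] mov  r3, #0xee -> r3=0xee
body[6] mov  r0, r5 -> r0=0xe7
epilogue: pop r5=0x7c, sp=0xa8
prologue pushed ['r5'] at ['0xa7']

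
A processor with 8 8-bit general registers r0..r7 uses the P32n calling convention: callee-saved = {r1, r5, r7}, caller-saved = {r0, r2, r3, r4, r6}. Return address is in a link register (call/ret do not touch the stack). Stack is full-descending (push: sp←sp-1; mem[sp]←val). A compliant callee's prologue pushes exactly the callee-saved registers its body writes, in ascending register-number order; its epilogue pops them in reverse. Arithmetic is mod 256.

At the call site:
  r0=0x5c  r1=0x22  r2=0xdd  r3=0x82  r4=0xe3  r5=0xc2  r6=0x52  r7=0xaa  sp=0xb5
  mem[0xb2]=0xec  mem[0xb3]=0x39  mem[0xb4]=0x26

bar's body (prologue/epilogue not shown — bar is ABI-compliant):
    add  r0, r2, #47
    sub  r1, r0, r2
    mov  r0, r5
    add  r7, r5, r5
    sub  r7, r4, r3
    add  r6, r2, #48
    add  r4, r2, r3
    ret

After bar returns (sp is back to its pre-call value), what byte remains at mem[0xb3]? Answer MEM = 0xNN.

prologue: push r1 → mem[0xb4]=0x22, sp=0xb4
prologue: push r7 → mem[0xb3]=0xaa, sp=0xb3
body[0] add  r0, r2, #47 → r0=0x0c
body[1] sub  r1, r0, r2 → r1=0x2f
body[2] mov  r0, r5 → r0=0xc2
body[3] add  r7, r5, r5 → r7=0x84
body[4] sub  r7, r4, r3 → r7=0x61
body[5] add  r6, r2, #48 → r6=0x0d
body[6] add  r4, r2, r3 → r4=0x5f
epilogue: pop r7=0xaa, sp=0xb4
epilogue: pop r1=0x22, sp=0xb5
prologue pushed ['r1', 'r7'] at ['0xb4', '0xb3']

MEM = 0xaa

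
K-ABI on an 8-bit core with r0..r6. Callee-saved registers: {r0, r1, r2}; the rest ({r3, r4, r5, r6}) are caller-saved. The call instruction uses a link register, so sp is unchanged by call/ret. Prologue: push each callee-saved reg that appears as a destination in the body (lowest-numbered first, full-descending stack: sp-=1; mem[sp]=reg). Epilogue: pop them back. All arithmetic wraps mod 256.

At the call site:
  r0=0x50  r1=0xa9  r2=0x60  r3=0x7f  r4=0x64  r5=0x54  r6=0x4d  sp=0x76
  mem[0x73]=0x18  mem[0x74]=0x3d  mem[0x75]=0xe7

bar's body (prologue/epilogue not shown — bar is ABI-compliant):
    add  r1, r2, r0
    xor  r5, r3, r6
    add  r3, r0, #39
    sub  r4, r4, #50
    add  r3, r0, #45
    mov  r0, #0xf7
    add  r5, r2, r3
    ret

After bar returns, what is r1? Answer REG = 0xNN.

REG = 0xa9

prologue: push r0 -> mem[0x75]=0x50, sp=0x75
prologue: push r1 -> mem[0x74]=0xa9, sp=0x74
body[0] add  r1, r2, r0 -> r1=0xb0
body[1] xor  r5, r3, r6 -> r5=0x32
body[2] add  r3, r0, #39 -> r3=0x77
body[3] sub  r4, r4, #50 -> r4=0x32
body[4] add  r3, r0, #45 -> r3=0x7d
body[5] mov  r0, #0xf7 -> r0=0xf7
body[6] add  r5, r2, r3 -> r5=0xdd
epilogue: pop r1=0xa9, sp=0x75
epilogue: pop r0=0x50, sp=0x76
r1 is callee-saved -> restored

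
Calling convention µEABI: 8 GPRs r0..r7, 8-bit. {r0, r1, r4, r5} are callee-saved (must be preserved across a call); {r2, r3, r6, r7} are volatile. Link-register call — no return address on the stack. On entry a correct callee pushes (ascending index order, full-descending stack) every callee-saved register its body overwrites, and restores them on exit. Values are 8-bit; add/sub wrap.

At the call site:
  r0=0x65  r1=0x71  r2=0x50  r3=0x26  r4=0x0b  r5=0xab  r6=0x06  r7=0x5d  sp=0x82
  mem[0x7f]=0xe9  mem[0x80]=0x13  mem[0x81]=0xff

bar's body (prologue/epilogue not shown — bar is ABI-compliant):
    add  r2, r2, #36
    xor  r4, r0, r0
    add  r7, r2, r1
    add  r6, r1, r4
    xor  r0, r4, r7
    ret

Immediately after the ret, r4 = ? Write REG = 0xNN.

REG = 0x0b

prologue: push r0 -> mem[0x81]=0x65, sp=0x81
prologue: push r4 -> mem[0x80]=0x0b, sp=0x80
body[0] add  r2, r2, #36 -> r2=0x74
body[1] xor  r4, r0, r0 -> r4=0x00
body[2] add  r7, r2, r1 -> r7=0xe5
body[3] add  r6, r1, r4 -> r6=0x71
body[4] xor  r0, r4, r7 -> r0=0xe5
epilogue: pop r4=0x0b, sp=0x81
epilogue: pop r0=0x65, sp=0x82
r4 is callee-saved -> restored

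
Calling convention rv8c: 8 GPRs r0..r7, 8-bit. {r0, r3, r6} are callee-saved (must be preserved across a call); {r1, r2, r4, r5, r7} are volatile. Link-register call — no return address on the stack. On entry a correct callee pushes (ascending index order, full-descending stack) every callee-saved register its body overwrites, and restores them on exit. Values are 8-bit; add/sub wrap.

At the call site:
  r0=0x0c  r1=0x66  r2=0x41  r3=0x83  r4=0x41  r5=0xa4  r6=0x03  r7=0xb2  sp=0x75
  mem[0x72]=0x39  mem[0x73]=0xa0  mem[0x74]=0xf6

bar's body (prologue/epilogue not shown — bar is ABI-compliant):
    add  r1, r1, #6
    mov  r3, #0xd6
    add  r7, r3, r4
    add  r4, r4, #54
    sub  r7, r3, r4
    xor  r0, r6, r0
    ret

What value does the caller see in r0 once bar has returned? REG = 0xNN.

REG = 0x0c

prologue: push r0 -> mem[0x74]=0x0c, sp=0x74
prologue: push r3 -> mem[0x73]=0x83, sp=0x73
body[0] add  r1, r1, #6 -> r1=0x6c
body[1] mov  r3, #0xd6 -> r3=0xd6
body[2] add  r7, r3, r4 -> r7=0x17
body[3] add  r4, r4, #54 -> r4=0x77
body[4] sub  r7, r3, r4 -> r7=0x5f
body[5] xor  r0, r6, r0 -> r0=0x0f
epilogue: pop r3=0x83, sp=0x74
epilogue: pop r0=0x0c, sp=0x75
r0 is callee-saved -> restored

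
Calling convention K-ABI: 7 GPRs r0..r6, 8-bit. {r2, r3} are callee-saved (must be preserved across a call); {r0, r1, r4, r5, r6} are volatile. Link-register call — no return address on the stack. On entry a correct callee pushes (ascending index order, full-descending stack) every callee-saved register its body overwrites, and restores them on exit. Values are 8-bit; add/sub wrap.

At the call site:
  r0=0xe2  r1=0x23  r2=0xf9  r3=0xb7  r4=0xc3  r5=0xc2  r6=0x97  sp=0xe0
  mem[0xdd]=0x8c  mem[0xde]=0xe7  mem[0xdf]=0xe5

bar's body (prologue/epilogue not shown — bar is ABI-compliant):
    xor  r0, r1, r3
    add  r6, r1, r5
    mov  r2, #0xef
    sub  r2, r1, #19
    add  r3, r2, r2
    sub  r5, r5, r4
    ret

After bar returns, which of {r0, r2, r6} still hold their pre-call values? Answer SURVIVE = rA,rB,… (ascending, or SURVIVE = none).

prologue: push r2 → mem[0xdf]=0xf9, sp=0xdf
prologue: push r3 → mem[0xde]=0xb7, sp=0xde
body[0] xor  r0, r1, r3 → r0=0x94
body[1] add  r6, r1, r5 → r6=0xe5
body[2] mov  r2, #0xef → r2=0xef
body[3] sub  r2, r1, #19 → r2=0x10
body[4] add  r3, r2, r2 → r3=0x20
body[5] sub  r5, r5, r4 → r5=0xff
epilogue: pop r3=0xb7, sp=0xdf
epilogue: pop r2=0xf9, sp=0xe0
r0: caller-saved, written=True
r2: callee-saved, written=True
r6: caller-saved, written=True

SURVIVE = r2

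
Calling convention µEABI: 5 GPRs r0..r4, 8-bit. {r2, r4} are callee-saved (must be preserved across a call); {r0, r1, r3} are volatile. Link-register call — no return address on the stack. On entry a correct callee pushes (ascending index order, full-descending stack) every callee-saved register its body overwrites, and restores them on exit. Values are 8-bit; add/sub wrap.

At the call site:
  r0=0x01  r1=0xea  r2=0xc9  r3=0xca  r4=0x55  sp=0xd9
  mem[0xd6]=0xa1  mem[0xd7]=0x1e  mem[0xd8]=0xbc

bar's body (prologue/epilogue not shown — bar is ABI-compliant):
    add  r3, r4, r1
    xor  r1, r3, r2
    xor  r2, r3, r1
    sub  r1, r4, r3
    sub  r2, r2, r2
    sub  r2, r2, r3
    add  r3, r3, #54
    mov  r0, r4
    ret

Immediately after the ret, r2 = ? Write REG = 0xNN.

prologue: push r2 → mem[0xd8]=0xc9, sp=0xd8
body[0] add  r3, r4, r1 → r3=0x3f
body[1] xor  r1, r3, r2 → r1=0xf6
body[2] xor  r2, r3, r1 → r2=0xc9
body[3] sub  r1, r4, r3 → r1=0x16
body[4] sub  r2, r2, r2 → r2=0x00
body[5] sub  r2, r2, r3 → r2=0xc1
body[6] add  r3, r3, #54 → r3=0x75
body[7] mov  r0, r4 → r0=0x55
epilogue: pop r2=0xc9, sp=0xd9
r2 is callee-saved → restored

REG = 0xc9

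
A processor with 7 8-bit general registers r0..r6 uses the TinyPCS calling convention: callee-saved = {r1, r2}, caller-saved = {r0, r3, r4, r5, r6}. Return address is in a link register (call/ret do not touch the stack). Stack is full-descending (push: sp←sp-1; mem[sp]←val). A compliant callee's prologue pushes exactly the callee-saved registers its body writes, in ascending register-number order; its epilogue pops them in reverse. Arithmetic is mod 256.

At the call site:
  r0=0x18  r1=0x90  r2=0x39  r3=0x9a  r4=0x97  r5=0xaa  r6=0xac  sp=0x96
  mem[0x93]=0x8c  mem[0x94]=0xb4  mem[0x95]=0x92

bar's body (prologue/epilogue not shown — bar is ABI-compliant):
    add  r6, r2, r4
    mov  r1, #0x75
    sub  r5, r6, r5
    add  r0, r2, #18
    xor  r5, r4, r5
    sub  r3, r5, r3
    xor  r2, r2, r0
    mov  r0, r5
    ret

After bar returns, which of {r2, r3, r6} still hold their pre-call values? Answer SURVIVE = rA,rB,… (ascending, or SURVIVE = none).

prologue: push r1 -> mem[0x95]=0x90, sp=0x95
prologue: push r2 -> mem[0x94]=0x39, sp=0x94
body[0] add  r6, r2, r4 -> r6=0xd0
body[1] mov  r1, #0x75 -> r1=0x75
body[2] sub  r5, r6, r5 -> r5=0x26
body[3] add  r0, r2, #18 -> r0=0x4b
body[4] xor  r5, r4, r5 -> r5=0xb1
body[5] sub  r3, r5, r3 -> r3=0x17
body[6] xor  r2, r2, r0 -> r2=0x72
body[7] mov  r0, r5 -> r0=0xb1
epilogue: pop r2=0x39, sp=0x95
epilogue: pop r1=0x90, sp=0x96
r2: callee-saved, written=True
r3: caller-saved, written=True
r6: caller-saved, written=True

SURVIVE = r2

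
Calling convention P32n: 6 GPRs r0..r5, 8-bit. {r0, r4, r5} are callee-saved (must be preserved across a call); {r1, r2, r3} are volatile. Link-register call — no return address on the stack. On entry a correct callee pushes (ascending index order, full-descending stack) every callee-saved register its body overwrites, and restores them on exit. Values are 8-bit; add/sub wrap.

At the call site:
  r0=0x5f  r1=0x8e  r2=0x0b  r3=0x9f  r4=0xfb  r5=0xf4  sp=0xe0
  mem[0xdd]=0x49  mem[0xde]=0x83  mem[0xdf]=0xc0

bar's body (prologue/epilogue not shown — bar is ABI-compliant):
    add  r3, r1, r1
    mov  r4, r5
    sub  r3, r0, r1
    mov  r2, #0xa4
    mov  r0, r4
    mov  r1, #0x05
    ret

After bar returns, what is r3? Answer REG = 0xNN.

REG = 0xd1

prologue: push r0 -> mem[0xdf]=0x5f, sp=0xdf
prologue: push r4 -> mem[0xde]=0xfb, sp=0xde
body[0] add  r3, r1, r1 -> r3=0x1c
body[1] mov  r4, r5 -> r4=0xf4
body[2] sub  r3, r0, r1 -> r3=0xd1
body[3] mov  r2, #0xa4 -> r2=0xa4
body[4] mov  r0, r4 -> r0=0xf4
body[5] mov  r1, #0x05 -> r1=0x05
epilogue: pop r4=0xfb, sp=0xdf
epilogue: pop r0=0x5f, sp=0xe0
r3 is caller-saved -> body value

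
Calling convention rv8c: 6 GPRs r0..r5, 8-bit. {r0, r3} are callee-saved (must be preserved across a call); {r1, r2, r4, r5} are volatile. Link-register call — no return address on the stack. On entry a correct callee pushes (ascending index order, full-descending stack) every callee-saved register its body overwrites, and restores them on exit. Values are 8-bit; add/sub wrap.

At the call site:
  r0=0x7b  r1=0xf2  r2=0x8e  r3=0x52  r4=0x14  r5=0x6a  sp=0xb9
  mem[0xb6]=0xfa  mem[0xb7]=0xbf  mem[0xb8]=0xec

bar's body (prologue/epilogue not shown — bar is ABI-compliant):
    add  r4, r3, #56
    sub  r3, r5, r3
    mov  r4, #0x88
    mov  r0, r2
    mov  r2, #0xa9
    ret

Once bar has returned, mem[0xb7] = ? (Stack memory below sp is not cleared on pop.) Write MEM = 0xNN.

MEM = 0x52

prologue: push r0 -> mem[0xb8]=0x7b, sp=0xb8
prologue: push r3 -> mem[0xb7]=0x52, sp=0xb7
body[0] add  r4, r3, #56 -> r4=0x8a
body[1] sub  r3, r5, r3 -> r3=0x18
body[2] mov  r4, #0x88 -> r4=0x88
body[3] mov  r0, r2 -> r0=0x8e
body[4] mov  r2, #0xa9 -> r2=0xa9
epilogue: pop r3=0x52, sp=0xb8
epilogue: pop r0=0x7b, sp=0xb9
prologue pushed ['r0', 'r3'] at ['0xb8', '0xb7']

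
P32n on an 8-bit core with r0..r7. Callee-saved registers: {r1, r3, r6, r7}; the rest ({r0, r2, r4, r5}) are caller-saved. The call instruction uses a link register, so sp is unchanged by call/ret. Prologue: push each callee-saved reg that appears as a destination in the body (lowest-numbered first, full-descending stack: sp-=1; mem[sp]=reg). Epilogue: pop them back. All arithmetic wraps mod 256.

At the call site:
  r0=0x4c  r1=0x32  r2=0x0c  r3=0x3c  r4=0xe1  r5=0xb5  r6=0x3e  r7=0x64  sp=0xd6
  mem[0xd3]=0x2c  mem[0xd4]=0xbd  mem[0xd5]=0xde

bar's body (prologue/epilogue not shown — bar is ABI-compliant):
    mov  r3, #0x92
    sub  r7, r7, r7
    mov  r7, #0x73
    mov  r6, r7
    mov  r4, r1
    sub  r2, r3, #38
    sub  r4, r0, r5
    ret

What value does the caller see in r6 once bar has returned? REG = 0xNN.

REG = 0x3e

prologue: push r3 → mem[0xd5]=0x3c, sp=0xd5
prologue: push r6 → mem[0xd4]=0x3e, sp=0xd4
prologue: push r7 → mem[0xd3]=0x64, sp=0xd3
body[0] mov  r3, #0x92 → r3=0x92
body[1] sub  r7, r7, r7 → r7=0x00
body[2] mov  r7, #0x73 → r7=0x73
body[3] mov  r6, r7 → r6=0x73
body[4] mov  r4, r1 → r4=0x32
body[5] sub  r2, r3, #38 → r2=0x6c
body[6] sub  r4, r0, r5 → r4=0x97
epilogue: pop r7=0x64, sp=0xd4
epilogue: pop r6=0x3e, sp=0xd5
epilogue: pop r3=0x3c, sp=0xd6
r6 is callee-saved → restored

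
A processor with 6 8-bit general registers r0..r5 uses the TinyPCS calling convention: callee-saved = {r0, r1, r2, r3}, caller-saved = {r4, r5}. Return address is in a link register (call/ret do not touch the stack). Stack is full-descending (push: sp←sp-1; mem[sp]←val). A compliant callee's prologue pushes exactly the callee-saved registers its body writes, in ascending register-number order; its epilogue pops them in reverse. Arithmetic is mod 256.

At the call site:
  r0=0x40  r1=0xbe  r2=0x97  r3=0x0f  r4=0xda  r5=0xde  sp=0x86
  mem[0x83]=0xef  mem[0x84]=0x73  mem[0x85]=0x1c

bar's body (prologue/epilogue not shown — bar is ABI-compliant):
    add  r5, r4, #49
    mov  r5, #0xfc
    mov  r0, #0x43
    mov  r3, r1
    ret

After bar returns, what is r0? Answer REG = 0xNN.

REG = 0x40

prologue: push r0 → mem[0x85]=0x40, sp=0x85
prologue: push r3 → mem[0x84]=0x0f, sp=0x84
body[0] add  r5, r4, #49 → r5=0x0b
body[1] mov  r5, #0xfc → r5=0xfc
body[2] mov  r0, #0x43 → r0=0x43
body[3] mov  r3, r1 → r3=0xbe
epilogue: pop r3=0x0f, sp=0x85
epilogue: pop r0=0x40, sp=0x86
r0 is callee-saved → restored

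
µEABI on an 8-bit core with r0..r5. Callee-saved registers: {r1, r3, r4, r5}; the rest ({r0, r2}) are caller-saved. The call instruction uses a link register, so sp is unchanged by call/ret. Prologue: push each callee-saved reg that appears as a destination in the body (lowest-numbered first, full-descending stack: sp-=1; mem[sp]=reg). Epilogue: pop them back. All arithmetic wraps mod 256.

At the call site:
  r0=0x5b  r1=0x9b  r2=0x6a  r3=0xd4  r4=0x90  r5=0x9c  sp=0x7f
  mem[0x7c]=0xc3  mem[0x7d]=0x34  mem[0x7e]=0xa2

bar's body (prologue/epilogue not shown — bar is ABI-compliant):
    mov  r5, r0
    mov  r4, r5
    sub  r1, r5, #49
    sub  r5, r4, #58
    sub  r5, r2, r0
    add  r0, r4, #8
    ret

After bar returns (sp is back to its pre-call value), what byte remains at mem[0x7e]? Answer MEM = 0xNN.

prologue: push r1 → mem[0x7e]=0x9b, sp=0x7e
prologue: push r4 → mem[0x7d]=0x90, sp=0x7d
prologue: push r5 → mem[0x7c]=0x9c, sp=0x7c
body[0] mov  r5, r0 → r5=0x5b
body[1] mov  r4, r5 → r4=0x5b
body[2] sub  r1, r5, #49 → r1=0x2a
body[3] sub  r5, r4, #58 → r5=0x21
body[4] sub  r5, r2, r0 → r5=0x0f
body[5] add  r0, r4, #8 → r0=0x63
epilogue: pop r5=0x9c, sp=0x7d
epilogue: pop r4=0x90, sp=0x7e
epilogue: pop r1=0x9b, sp=0x7f
prologue pushed ['r1', 'r4', 'r5'] at ['0x7e', '0x7d', '0x7c']

MEM = 0x9b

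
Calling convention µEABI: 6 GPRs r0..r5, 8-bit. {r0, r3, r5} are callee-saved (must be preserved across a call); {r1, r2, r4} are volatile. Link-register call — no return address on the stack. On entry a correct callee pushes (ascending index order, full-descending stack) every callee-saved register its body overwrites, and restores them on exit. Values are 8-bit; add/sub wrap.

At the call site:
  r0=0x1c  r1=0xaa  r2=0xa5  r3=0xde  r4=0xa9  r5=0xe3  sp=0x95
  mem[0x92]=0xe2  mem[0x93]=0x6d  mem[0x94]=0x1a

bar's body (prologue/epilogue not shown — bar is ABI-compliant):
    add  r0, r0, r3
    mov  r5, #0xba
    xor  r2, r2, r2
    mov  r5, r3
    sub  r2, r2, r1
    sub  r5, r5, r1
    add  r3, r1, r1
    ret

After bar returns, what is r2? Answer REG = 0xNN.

prologue: push r0 -> mem[0x94]=0x1c, sp=0x94
prologue: push r3 -> mem[0x93]=0xde, sp=0x93
prologue: push r5 -> mem[0x92]=0xe3, sp=0x92
body[0] add  r0, r0, r3 -> r0=0xfa
body[1] mov  r5, #0xba -> r5=0xba
body[2] xor  r2, r2, r2 -> r2=0x00
body[3] mov  r5, r3 -> r5=0xde
body[4] sub  r2, r2, r1 -> r2=0x56
body[5] sub  r5, r5, r1 -> r5=0x34
body[6] add  r3, r1, r1 -> r3=0x54
epilogue: pop r5=0xe3, sp=0x93
epilogue: pop r3=0xde, sp=0x94
epilogue: pop r0=0x1c, sp=0x95
r2 is caller-saved -> body value

REG = 0x56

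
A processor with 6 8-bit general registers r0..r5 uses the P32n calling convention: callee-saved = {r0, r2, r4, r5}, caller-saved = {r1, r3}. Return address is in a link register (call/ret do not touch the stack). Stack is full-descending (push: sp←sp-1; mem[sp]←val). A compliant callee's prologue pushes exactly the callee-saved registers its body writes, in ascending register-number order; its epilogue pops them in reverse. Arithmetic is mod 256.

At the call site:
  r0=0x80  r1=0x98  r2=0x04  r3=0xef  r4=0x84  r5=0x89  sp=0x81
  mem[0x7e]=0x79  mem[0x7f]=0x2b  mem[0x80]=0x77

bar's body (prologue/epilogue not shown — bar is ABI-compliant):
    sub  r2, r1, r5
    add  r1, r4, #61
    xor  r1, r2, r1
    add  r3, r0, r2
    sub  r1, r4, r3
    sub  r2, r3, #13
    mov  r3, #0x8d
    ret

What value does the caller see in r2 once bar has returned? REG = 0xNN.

prologue: push r2 -> mem[0x80]=0x04, sp=0x80
body[0] sub  r2, r1, r5 -> r2=0x0f
body[1] add  r1, r4, #61 -> r1=0xc1
body[2] xor  r1, r2, r1 -> r1=0xce
body[3] add  r3, r0, r2 -> r3=0x8f
body[4] sub  r1, r4, r3 -> r1=0xf5
body[5] sub  r2, r3, #13 -> r2=0x82
body[6] mov  r3, #0x8d -> r3=0x8d
epilogue: pop r2=0x04, sp=0x81
r2 is callee-saved -> restored

REG = 0x04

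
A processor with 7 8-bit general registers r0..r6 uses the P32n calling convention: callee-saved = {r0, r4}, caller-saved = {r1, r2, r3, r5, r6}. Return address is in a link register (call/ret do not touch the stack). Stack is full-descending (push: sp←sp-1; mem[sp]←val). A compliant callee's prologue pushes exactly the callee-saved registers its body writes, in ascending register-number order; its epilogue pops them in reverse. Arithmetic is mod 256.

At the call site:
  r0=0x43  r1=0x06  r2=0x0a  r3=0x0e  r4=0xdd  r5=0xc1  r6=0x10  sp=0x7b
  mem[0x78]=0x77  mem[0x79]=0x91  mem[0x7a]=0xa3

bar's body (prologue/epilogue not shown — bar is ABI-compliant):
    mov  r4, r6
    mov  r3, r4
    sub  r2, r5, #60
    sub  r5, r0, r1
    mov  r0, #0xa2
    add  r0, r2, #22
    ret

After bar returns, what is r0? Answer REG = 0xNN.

REG = 0x43

prologue: push r0 → mem[0x7a]=0x43, sp=0x7a
prologue: push r4 → mem[0x79]=0xdd, sp=0x79
body[0] mov  r4, r6 → r4=0x10
body[1] mov  r3, r4 → r3=0x10
body[2] sub  r2, r5, #60 → r2=0x85
body[3] sub  r5, r0, r1 → r5=0x3d
body[4] mov  r0, #0xa2 → r0=0xa2
body[5] add  r0, r2, #22 → r0=0x9b
epilogue: pop r4=0xdd, sp=0x7a
epilogue: pop r0=0x43, sp=0x7b
r0 is callee-saved → restored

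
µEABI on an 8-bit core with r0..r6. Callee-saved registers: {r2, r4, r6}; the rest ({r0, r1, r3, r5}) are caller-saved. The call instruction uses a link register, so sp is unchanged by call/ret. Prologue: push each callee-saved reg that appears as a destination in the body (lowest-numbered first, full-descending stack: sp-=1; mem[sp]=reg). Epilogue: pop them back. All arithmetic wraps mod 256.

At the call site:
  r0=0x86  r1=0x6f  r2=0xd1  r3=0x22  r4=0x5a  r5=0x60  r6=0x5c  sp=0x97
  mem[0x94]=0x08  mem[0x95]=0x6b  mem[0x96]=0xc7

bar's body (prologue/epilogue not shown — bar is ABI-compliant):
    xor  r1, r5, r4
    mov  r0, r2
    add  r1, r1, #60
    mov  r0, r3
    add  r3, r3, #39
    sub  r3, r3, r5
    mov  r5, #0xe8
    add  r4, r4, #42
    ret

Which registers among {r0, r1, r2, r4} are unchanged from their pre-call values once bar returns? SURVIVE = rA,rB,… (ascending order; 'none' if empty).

prologue: push r4 → mem[0x96]=0x5a, sp=0x96
body[0] xor  r1, r5, r4 → r1=0x3a
body[1] mov  r0, r2 → r0=0xd1
body[2] add  r1, r1, #60 → r1=0x76
body[3] mov  r0, r3 → r0=0x22
body[4] add  r3, r3, #39 → r3=0x49
body[5] sub  r3, r3, r5 → r3=0xe9
body[6] mov  r5, #0xe8 → r5=0xe8
body[7] add  r4, r4, #42 → r4=0x84
epilogue: pop r4=0x5a, sp=0x97
r0: caller-saved, written=True
r1: caller-saved, written=True
r2: callee-saved, written=False
r4: callee-saved, written=True

SURVIVE = r2,r4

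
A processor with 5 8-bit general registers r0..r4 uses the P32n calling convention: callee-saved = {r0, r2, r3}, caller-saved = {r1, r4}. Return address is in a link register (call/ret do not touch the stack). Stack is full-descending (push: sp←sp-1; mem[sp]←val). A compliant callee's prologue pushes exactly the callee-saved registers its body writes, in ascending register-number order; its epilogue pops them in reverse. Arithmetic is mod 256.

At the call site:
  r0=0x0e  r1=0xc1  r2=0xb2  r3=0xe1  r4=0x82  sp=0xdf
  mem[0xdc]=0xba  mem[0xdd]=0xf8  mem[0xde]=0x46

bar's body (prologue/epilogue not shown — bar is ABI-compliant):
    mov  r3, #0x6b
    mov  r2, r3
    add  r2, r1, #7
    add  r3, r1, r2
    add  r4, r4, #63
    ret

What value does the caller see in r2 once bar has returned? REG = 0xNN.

REG = 0xb2

prologue: push r2 -> mem[0xde]=0xb2, sp=0xde
prologue: push r3 -> mem[0xdd]=0xe1, sp=0xdd
body[0] mov  r3, #0x6b -> r3=0x6b
body[1] mov  r2, r3 -> r2=0x6b
body[2] add  r2, r1, #7 -> r2=0xc8
body[3] add  r3, r1, r2 -> r3=0x89
body[4] add  r4, r4, #63 -> r4=0xc1
epilogue: pop r3=0xe1, sp=0xde
epilogue: pop r2=0xb2, sp=0xdf
r2 is callee-saved -> restored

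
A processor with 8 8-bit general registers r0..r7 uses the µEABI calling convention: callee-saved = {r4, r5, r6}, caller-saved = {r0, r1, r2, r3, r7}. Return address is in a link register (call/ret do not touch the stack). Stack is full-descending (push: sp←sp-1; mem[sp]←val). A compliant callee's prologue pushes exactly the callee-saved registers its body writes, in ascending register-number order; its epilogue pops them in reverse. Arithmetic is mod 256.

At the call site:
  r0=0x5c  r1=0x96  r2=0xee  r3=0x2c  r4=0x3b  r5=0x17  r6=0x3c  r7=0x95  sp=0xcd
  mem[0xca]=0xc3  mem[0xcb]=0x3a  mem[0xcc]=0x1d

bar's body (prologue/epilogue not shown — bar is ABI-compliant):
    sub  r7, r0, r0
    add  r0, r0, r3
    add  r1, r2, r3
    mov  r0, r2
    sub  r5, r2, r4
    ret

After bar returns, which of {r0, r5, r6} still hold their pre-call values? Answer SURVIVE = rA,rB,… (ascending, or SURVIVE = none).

SURVIVE = r5,r6

prologue: push r5 → mem[0xcc]=0x17, sp=0xcc
body[0] sub  r7, r0, r0 → r7=0x00
body[1] add  r0, r0, r3 → r0=0x88
body[2] add  r1, r2, r3 → r1=0x1a
body[3] mov  r0, r2 → r0=0xee
body[4] sub  r5, r2, r4 → r5=0xb3
epilogue: pop r5=0x17, sp=0xcd
r0: caller-saved, written=True
r5: callee-saved, written=True
r6: callee-saved, written=False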